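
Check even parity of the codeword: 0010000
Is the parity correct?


Number of 1s: 1

No, parity error (1 ones)


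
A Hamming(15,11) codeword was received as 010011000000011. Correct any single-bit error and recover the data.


Syndrome = 0: no error detected

Data: 01100000011 (no errors)


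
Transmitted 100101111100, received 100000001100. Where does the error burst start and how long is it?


XOR: 000101110000

Burst at position 3, length 5


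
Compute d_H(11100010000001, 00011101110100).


XOR: 11111111110101
Count of 1s: 12

12


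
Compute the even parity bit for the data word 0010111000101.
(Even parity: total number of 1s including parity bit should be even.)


Number of 1s in data: 6
Parity bit: 0

0


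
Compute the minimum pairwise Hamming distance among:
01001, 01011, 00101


Comparing all pairs, minimum distance: 1
Can detect 0 errors, correct 0 errors

1


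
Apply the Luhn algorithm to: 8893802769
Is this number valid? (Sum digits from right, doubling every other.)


Luhn sum = 57
57 mod 10 = 7

Invalid (Luhn sum mod 10 = 7)


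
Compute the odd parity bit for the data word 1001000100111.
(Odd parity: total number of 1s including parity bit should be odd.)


Number of 1s in data: 6
Parity bit: 1

1


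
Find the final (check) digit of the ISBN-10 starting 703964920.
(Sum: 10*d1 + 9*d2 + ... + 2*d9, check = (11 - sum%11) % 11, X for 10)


Weighted sum: 255
255 mod 11 = 2

Check digit: 9


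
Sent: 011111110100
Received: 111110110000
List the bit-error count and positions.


XOR: 100001000100

3 error(s) at position(s): 0, 5, 9


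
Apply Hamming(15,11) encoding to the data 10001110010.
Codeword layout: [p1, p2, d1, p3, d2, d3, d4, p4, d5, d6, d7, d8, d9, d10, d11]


Parity bits: p1=1, p2=0, p3=1, p4=0

101100001110010


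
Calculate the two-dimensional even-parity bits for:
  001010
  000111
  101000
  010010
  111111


Row parities: 01000
Column parities: 001000

Row P: 01000, Col P: 001000, Corner: 1


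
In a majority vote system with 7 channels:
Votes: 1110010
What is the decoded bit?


Ones: 4 out of 7
Threshold: 4

1 (4/7 voted 1)


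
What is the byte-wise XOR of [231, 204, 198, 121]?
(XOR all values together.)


XOR chain: 231 ^ 204 ^ 198 ^ 121 = 148

148


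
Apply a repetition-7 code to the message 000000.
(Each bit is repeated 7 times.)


Each bit -> 7 copies

000000000000000000000000000000000000000000


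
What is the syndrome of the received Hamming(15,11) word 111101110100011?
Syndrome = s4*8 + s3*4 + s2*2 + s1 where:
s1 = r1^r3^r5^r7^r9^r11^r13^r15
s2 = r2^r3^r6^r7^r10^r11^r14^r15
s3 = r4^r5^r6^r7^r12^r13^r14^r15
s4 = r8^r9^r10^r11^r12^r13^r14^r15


s1=0, s2=1, s3=1, s4=0

Syndrome = 6 (error at position 6)


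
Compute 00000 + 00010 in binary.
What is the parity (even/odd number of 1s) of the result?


00000 = 0
00010 = 2
Sum = 2 = 10
1s count = 1

odd parity (1 ones in 10)


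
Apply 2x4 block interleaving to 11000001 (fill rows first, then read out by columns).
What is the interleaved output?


Matrix:
  1100
  0001
Read columns: 10100001

10100001


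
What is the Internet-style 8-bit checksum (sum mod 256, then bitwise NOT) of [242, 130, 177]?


Sum = 549 mod 256 = 37
Complement = 218

218


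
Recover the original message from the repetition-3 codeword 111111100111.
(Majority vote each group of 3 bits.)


Groups: 111, 111, 100, 111
Majority votes: 1101

1101


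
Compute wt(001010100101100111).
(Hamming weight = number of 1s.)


Counting 1s in 001010100101100111

9


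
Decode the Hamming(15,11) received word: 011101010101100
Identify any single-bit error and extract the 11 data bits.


Syndrome = 0: no error detected

Data: 10100101100 (no errors)


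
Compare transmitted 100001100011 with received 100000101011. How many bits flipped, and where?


XOR: 000001001000

2 error(s) at position(s): 5, 8


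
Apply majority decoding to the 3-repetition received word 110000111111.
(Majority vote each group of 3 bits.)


Groups: 110, 000, 111, 111
Majority votes: 1011

1011


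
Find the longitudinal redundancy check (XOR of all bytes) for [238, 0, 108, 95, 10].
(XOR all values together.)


XOR chain: 238 ^ 0 ^ 108 ^ 95 ^ 10 = 215

215


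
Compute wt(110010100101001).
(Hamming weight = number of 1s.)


Counting 1s in 110010100101001

7


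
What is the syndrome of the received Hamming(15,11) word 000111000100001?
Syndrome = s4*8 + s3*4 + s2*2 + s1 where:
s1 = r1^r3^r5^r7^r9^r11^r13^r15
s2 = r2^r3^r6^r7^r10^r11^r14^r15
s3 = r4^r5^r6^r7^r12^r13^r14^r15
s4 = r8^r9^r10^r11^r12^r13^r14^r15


s1=0, s2=1, s3=0, s4=0

Syndrome = 2 (error at position 2)


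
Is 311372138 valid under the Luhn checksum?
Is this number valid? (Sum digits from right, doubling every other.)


Luhn sum = 38
38 mod 10 = 8

Invalid (Luhn sum mod 10 = 8)


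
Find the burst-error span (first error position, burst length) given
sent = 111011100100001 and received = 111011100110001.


XOR: 000000000010000

Burst at position 10, length 1


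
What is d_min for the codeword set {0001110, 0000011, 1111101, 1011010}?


Comparing all pairs, minimum distance: 3
Can detect 2 errors, correct 1 errors

3


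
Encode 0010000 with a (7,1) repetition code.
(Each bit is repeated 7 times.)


Each bit -> 7 copies

0000000000000011111110000000000000000000000000000


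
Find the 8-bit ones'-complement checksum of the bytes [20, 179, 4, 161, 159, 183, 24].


Sum = 730 mod 256 = 218
Complement = 37

37


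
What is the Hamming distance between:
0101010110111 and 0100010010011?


XOR: 0001000100100
Count of 1s: 3

3


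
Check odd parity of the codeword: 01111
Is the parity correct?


Number of 1s: 4

No, parity error (4 ones)


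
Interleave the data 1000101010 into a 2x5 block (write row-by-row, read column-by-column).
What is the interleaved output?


Matrix:
  10001
  01010
Read columns: 1001000110

1001000110


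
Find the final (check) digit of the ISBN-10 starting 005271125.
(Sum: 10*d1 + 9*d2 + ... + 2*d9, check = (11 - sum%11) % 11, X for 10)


Weighted sum: 121
121 mod 11 = 0

Check digit: 0


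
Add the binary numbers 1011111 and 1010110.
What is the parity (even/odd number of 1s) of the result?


1011111 = 95
1010110 = 86
Sum = 181 = 10110101
1s count = 5

odd parity (5 ones in 10110101)


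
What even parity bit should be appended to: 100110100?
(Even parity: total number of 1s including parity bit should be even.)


Number of 1s in data: 4
Parity bit: 0

0


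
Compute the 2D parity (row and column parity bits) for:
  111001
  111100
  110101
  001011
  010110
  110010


Row parities: 000111
Column parities: 011111

Row P: 000111, Col P: 011111, Corner: 1


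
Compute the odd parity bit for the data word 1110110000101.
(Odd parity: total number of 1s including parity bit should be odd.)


Number of 1s in data: 7
Parity bit: 0

0


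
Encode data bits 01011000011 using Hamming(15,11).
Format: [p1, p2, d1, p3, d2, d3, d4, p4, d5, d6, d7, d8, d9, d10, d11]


Parity bits: p1=0, p2=1, p3=0, p4=1

010010111000011


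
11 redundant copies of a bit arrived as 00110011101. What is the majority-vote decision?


Ones: 6 out of 11
Threshold: 6

1 (6/11 voted 1)


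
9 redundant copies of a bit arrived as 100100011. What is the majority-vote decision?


Ones: 4 out of 9
Threshold: 5

0 (4/9 voted 1)


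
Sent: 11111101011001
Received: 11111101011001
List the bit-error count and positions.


XOR: 00000000000000

0 errors (received matches sent)


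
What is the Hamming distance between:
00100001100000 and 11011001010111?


XOR: 11111000110111
Count of 1s: 10

10


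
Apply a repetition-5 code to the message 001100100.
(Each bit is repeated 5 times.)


Each bit -> 5 copies

000000000011111111110000000000111110000000000


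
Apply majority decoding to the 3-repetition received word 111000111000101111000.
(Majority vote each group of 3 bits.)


Groups: 111, 000, 111, 000, 101, 111, 000
Majority votes: 1010110

1010110


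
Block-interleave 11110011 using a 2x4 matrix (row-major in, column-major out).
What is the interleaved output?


Matrix:
  1111
  0011
Read columns: 10101111

10101111


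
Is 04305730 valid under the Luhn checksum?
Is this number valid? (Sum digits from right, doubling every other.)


Luhn sum = 24
24 mod 10 = 4

Invalid (Luhn sum mod 10 = 4)


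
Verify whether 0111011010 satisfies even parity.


Number of 1s: 6

Yes, parity is correct (6 ones)


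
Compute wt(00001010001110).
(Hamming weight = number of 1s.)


Counting 1s in 00001010001110

5


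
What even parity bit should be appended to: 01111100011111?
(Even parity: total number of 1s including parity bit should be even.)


Number of 1s in data: 10
Parity bit: 0

0


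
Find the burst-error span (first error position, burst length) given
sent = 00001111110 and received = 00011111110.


XOR: 00010000000

Burst at position 3, length 1


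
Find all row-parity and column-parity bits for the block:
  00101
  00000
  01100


Row parities: 000
Column parities: 01001

Row P: 000, Col P: 01001, Corner: 0


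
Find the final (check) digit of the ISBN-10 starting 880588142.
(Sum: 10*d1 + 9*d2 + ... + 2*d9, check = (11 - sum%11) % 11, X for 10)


Weighted sum: 295
295 mod 11 = 9

Check digit: 2


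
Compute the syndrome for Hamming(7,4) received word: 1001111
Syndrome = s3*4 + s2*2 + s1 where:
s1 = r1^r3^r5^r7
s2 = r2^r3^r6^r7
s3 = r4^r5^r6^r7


s1=1, s2=0, s3=0

Syndrome = 1 (error at position 1)


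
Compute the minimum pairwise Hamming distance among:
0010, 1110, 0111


Comparing all pairs, minimum distance: 2
Can detect 1 errors, correct 0 errors

2


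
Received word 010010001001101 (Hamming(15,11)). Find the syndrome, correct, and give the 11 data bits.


Syndrome = 0: no error detected

Data: 01001001101 (no errors)


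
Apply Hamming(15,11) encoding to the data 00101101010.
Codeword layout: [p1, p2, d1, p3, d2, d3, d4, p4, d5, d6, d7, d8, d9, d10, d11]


Parity bits: p1=1, p2=1, p3=1, p4=0

110101001101010


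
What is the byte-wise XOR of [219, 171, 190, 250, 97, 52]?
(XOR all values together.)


XOR chain: 219 ^ 171 ^ 190 ^ 250 ^ 97 ^ 52 = 97

97


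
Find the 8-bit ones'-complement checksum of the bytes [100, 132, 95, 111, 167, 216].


Sum = 821 mod 256 = 53
Complement = 202

202


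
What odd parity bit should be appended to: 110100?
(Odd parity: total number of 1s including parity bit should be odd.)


Number of 1s in data: 3
Parity bit: 0

0


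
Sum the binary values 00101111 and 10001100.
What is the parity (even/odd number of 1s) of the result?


00101111 = 47
10001100 = 140
Sum = 187 = 10111011
1s count = 6

even parity (6 ones in 10111011)


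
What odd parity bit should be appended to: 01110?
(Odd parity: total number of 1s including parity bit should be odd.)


Number of 1s in data: 3
Parity bit: 0

0


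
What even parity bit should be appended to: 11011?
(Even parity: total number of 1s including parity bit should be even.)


Number of 1s in data: 4
Parity bit: 0

0


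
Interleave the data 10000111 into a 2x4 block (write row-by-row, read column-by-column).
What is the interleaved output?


Matrix:
  1000
  0111
Read columns: 10010101

10010101


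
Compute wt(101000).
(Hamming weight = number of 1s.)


Counting 1s in 101000

2


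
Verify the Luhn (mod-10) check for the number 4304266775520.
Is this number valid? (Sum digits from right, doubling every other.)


Luhn sum = 51
51 mod 10 = 1

Invalid (Luhn sum mod 10 = 1)


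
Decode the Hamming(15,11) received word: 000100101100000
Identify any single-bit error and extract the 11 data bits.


Syndrome = 0: no error detected

Data: 00011100000 (no errors)


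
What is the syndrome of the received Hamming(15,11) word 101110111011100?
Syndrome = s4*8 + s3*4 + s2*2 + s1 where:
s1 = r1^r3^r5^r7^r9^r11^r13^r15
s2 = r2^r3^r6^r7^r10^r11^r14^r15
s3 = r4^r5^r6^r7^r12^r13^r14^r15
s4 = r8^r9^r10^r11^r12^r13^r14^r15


s1=1, s2=1, s3=1, s4=1

Syndrome = 15 (error at position 15)


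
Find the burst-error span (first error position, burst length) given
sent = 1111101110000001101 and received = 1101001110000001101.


XOR: 0010100000000000000

Burst at position 2, length 3


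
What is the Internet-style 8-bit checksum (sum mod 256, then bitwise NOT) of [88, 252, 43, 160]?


Sum = 543 mod 256 = 31
Complement = 224

224


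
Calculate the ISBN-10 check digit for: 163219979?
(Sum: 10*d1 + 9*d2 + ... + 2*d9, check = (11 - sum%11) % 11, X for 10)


Weighted sum: 228
228 mod 11 = 8

Check digit: 3


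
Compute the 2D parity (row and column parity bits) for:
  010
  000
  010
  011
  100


Row parities: 10101
Column parities: 111

Row P: 10101, Col P: 111, Corner: 1


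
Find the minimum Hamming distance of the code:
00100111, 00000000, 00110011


Comparing all pairs, minimum distance: 2
Can detect 1 errors, correct 0 errors

2


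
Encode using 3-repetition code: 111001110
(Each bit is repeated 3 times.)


Each bit -> 3 copies

111111111000000111111111000


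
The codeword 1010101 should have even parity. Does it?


Number of 1s: 4

Yes, parity is correct (4 ones)


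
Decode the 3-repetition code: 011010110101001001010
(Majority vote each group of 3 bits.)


Groups: 011, 010, 110, 101, 001, 001, 010
Majority votes: 1011000

1011000


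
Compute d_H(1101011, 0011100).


XOR: 1110111
Count of 1s: 6

6


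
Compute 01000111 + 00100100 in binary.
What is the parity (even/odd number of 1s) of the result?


01000111 = 71
00100100 = 36
Sum = 107 = 1101011
1s count = 5

odd parity (5 ones in 1101011)


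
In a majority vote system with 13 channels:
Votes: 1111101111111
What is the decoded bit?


Ones: 12 out of 13
Threshold: 7

1 (12/13 voted 1)


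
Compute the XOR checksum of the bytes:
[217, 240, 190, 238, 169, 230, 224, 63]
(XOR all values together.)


XOR chain: 217 ^ 240 ^ 190 ^ 238 ^ 169 ^ 230 ^ 224 ^ 63 = 233

233


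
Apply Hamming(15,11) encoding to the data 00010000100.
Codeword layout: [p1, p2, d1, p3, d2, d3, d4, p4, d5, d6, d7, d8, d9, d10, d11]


Parity bits: p1=0, p2=1, p3=0, p4=1

010000110000100


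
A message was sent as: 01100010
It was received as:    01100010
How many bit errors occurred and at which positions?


XOR: 00000000

0 errors (received matches sent)


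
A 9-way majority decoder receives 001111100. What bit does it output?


Ones: 5 out of 9
Threshold: 5

1 (5/9 voted 1)


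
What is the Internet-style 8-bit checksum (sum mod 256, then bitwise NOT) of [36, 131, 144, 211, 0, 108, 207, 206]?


Sum = 1043 mod 256 = 19
Complement = 236

236


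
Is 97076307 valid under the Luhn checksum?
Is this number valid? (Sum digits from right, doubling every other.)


Luhn sum = 36
36 mod 10 = 6

Invalid (Luhn sum mod 10 = 6)


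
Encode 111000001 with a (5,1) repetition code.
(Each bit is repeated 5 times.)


Each bit -> 5 copies

111111111111111000000000000000000000000011111


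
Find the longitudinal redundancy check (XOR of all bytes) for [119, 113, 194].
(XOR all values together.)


XOR chain: 119 ^ 113 ^ 194 = 196

196


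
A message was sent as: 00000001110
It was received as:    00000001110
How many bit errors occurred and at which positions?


XOR: 00000000000

0 errors (received matches sent)


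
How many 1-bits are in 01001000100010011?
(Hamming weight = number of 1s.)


Counting 1s in 01001000100010011

6


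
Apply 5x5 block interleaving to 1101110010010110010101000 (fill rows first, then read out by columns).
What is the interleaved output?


Matrix:
  11011
  10010
  01011
  00101
  01000
Read columns: 1100010101000101110010110

1100010101000101110010110


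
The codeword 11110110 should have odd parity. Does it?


Number of 1s: 6

No, parity error (6 ones)


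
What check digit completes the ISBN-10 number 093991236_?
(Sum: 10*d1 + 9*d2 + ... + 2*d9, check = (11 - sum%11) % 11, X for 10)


Weighted sum: 256
256 mod 11 = 3

Check digit: 8


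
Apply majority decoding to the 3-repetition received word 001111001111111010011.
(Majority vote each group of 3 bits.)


Groups: 001, 111, 001, 111, 111, 010, 011
Majority votes: 0101101

0101101


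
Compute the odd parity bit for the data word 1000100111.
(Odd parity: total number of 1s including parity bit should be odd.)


Number of 1s in data: 5
Parity bit: 0

0


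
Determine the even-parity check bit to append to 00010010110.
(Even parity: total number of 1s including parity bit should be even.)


Number of 1s in data: 4
Parity bit: 0

0


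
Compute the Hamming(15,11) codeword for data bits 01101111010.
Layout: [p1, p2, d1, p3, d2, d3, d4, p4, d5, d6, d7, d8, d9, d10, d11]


Parity bits: p1=1, p2=0, p3=0, p4=1

100011011111010


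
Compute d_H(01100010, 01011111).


XOR: 00111101
Count of 1s: 5

5


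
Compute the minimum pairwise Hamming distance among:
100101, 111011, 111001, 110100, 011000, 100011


Comparing all pairs, minimum distance: 1
Can detect 0 errors, correct 0 errors

1


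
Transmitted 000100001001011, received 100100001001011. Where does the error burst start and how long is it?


XOR: 100000000000000

Burst at position 0, length 1


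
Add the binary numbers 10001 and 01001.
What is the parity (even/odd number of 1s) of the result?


10001 = 17
01001 = 9
Sum = 26 = 11010
1s count = 3

odd parity (3 ones in 11010)


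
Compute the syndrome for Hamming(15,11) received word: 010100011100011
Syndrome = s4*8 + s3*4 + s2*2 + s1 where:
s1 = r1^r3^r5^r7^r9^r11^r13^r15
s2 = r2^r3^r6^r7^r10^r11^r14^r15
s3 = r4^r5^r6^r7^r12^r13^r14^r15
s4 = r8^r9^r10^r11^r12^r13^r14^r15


s1=0, s2=0, s3=1, s4=1

Syndrome = 12 (error at position 12)


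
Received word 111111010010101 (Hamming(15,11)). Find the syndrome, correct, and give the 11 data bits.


Syndrome = 6: error at position 6

Data: 11000010101 (corrected bit 6)


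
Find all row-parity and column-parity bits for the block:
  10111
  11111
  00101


Row parities: 010
Column parities: 01101

Row P: 010, Col P: 01101, Corner: 1


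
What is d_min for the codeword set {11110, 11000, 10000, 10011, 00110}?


Comparing all pairs, minimum distance: 1
Can detect 0 errors, correct 0 errors

1


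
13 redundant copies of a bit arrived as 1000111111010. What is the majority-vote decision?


Ones: 8 out of 13
Threshold: 7

1 (8/13 voted 1)


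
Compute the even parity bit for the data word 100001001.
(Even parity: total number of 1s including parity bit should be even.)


Number of 1s in data: 3
Parity bit: 1

1


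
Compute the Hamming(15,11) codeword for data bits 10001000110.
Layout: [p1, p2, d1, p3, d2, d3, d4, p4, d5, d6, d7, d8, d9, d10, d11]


Parity bits: p1=1, p2=0, p3=0, p4=1

101000011000110


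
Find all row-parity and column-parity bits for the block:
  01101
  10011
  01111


Row parities: 110
Column parities: 10001

Row P: 110, Col P: 10001, Corner: 0


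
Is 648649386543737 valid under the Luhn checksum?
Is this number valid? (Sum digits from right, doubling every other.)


Luhn sum = 85
85 mod 10 = 5

Invalid (Luhn sum mod 10 = 5)


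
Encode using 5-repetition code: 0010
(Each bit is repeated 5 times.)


Each bit -> 5 copies

00000000001111100000


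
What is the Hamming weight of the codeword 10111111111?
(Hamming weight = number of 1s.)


Counting 1s in 10111111111

10


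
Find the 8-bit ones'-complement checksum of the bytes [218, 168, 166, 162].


Sum = 714 mod 256 = 202
Complement = 53

53


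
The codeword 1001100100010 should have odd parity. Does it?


Number of 1s: 5

Yes, parity is correct (5 ones)


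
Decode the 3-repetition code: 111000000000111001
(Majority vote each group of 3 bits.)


Groups: 111, 000, 000, 000, 111, 001
Majority votes: 100010

100010


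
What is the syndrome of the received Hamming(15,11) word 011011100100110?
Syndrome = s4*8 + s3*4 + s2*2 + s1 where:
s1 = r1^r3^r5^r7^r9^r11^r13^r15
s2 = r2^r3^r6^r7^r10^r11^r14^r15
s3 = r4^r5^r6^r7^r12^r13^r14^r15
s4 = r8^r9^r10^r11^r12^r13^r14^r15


s1=0, s2=0, s3=1, s4=1

Syndrome = 12 (error at position 12)


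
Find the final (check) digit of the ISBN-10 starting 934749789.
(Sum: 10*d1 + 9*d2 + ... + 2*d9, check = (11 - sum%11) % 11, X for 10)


Weighted sum: 337
337 mod 11 = 7

Check digit: 4


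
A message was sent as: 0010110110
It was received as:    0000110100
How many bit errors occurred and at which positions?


XOR: 0010000010

2 error(s) at position(s): 2, 8


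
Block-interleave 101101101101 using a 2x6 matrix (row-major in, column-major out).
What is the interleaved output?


Matrix:
  101101
  101101
Read columns: 110011110011

110011110011


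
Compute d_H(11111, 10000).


XOR: 01111
Count of 1s: 4

4


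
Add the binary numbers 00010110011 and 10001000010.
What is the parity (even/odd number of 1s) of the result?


00010110011 = 179
10001000010 = 1090
Sum = 1269 = 10011110101
1s count = 7

odd parity (7 ones in 10011110101)


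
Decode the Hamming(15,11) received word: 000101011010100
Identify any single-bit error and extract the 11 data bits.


Syndrome = 5: error at position 5

Data: 01101010100 (corrected bit 5)


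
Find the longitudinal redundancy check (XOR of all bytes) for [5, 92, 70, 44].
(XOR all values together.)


XOR chain: 5 ^ 92 ^ 70 ^ 44 = 51

51


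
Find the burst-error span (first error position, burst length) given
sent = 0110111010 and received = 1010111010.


XOR: 1100000000

Burst at position 0, length 2


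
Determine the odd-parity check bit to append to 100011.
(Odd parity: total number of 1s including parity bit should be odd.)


Number of 1s in data: 3
Parity bit: 0

0


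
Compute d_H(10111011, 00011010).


XOR: 10100001
Count of 1s: 3

3


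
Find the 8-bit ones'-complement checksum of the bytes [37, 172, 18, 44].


Sum = 271 mod 256 = 15
Complement = 240

240


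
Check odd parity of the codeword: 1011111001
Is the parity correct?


Number of 1s: 7

Yes, parity is correct (7 ones)


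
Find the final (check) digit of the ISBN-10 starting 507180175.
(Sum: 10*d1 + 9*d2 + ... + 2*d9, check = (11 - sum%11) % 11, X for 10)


Weighted sum: 196
196 mod 11 = 9

Check digit: 2


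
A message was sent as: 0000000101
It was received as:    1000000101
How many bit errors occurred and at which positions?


XOR: 1000000000

1 error(s) at position(s): 0


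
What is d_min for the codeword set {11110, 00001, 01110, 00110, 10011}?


Comparing all pairs, minimum distance: 1
Can detect 0 errors, correct 0 errors

1


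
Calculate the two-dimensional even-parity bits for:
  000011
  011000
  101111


Row parities: 001
Column parities: 110100

Row P: 001, Col P: 110100, Corner: 1


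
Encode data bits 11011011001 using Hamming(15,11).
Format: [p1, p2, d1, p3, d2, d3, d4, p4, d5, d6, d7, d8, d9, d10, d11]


Parity bits: p1=0, p2=0, p3=0, p4=0

001010101011001


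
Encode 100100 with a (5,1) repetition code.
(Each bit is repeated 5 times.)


Each bit -> 5 copies

111110000000000111110000000000


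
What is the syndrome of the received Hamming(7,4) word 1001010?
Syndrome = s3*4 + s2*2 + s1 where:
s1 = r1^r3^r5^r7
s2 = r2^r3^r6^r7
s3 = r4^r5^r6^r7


s1=1, s2=1, s3=0

Syndrome = 3 (error at position 3)


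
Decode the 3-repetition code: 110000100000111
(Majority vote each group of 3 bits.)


Groups: 110, 000, 100, 000, 111
Majority votes: 10001

10001


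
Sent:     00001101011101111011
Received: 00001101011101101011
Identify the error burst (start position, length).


XOR: 00000000000000010000

Burst at position 15, length 1


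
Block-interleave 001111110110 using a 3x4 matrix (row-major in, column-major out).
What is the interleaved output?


Matrix:
  0011
  1111
  0110
Read columns: 010011111110

010011111110


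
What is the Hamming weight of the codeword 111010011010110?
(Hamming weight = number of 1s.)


Counting 1s in 111010011010110

9


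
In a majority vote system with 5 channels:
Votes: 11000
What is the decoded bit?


Ones: 2 out of 5
Threshold: 3

0 (2/5 voted 1)


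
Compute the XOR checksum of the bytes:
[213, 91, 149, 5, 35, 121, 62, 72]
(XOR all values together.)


XOR chain: 213 ^ 91 ^ 149 ^ 5 ^ 35 ^ 121 ^ 62 ^ 72 = 50

50


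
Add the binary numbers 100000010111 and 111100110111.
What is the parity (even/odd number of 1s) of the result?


100000010111 = 2071
111100110111 = 3895
Sum = 5966 = 1011101001110
1s count = 8

even parity (8 ones in 1011101001110)


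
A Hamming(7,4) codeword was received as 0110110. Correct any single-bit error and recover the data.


Syndrome = 2: error at position 2

Data: 1110 (corrected bit 2)


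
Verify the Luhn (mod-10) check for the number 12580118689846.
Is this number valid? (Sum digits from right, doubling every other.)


Luhn sum = 66
66 mod 10 = 6

Invalid (Luhn sum mod 10 = 6)


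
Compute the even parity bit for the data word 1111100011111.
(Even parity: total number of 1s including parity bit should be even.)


Number of 1s in data: 10
Parity bit: 0

0


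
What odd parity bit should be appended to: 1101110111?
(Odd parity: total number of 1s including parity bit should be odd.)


Number of 1s in data: 8
Parity bit: 1

1


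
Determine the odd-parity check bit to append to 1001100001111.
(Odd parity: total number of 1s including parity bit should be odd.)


Number of 1s in data: 7
Parity bit: 0

0


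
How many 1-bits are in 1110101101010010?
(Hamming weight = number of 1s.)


Counting 1s in 1110101101010010

9


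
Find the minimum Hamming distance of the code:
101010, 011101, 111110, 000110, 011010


Comparing all pairs, minimum distance: 2
Can detect 1 errors, correct 0 errors

2


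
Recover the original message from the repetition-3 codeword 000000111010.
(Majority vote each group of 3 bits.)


Groups: 000, 000, 111, 010
Majority votes: 0010

0010


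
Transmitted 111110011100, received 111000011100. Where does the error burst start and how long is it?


XOR: 000110000000

Burst at position 3, length 2


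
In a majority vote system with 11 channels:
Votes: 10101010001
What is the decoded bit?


Ones: 5 out of 11
Threshold: 6

0 (5/11 voted 1)


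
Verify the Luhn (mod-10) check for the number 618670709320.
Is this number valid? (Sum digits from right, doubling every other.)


Luhn sum = 43
43 mod 10 = 3

Invalid (Luhn sum mod 10 = 3)


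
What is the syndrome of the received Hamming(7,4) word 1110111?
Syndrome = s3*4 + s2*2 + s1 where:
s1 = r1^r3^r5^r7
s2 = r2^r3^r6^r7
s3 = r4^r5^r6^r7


s1=0, s2=0, s3=1

Syndrome = 4 (error at position 4)


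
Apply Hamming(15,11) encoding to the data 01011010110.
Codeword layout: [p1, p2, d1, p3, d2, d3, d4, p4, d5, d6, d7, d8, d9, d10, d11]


Parity bits: p1=1, p2=1, p3=0, p4=0

110010101010110


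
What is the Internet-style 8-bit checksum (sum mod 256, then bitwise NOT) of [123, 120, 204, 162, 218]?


Sum = 827 mod 256 = 59
Complement = 196

196


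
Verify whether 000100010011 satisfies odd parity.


Number of 1s: 4

No, parity error (4 ones)


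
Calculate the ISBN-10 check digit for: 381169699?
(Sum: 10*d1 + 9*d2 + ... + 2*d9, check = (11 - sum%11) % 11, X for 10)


Weighted sum: 267
267 mod 11 = 3

Check digit: 8


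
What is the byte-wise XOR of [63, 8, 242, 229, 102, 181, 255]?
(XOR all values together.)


XOR chain: 63 ^ 8 ^ 242 ^ 229 ^ 102 ^ 181 ^ 255 = 12

12


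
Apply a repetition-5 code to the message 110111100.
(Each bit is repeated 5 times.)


Each bit -> 5 copies

111111111100000111111111111111111110000000000


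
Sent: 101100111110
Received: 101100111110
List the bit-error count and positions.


XOR: 000000000000

0 errors (received matches sent)


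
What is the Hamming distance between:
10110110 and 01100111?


XOR: 11010001
Count of 1s: 4

4


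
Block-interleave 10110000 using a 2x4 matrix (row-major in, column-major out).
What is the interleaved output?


Matrix:
  1011
  0000
Read columns: 10001010

10001010


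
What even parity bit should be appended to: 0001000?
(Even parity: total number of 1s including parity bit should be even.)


Number of 1s in data: 1
Parity bit: 1

1


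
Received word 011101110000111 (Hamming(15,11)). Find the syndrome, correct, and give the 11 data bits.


Syndrome = 0: no error detected

Data: 10110000111 (no errors)


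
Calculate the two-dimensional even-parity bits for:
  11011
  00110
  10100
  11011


Row parities: 0000
Column parities: 10010

Row P: 0000, Col P: 10010, Corner: 0


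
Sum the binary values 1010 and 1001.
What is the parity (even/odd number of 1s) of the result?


1010 = 10
1001 = 9
Sum = 19 = 10011
1s count = 3

odd parity (3 ones in 10011)


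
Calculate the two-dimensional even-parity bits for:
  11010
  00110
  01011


Row parities: 101
Column parities: 10111

Row P: 101, Col P: 10111, Corner: 0


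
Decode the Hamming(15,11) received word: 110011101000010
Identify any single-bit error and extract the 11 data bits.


Syndrome = 0: no error detected

Data: 01111000010 (no errors)


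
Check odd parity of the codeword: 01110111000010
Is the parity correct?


Number of 1s: 7

Yes, parity is correct (7 ones)


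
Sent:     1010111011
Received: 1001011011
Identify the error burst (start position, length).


XOR: 0011100000

Burst at position 2, length 3


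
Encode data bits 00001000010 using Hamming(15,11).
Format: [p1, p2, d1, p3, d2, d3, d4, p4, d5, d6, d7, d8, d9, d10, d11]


Parity bits: p1=1, p2=1, p3=1, p4=0

110100001000010


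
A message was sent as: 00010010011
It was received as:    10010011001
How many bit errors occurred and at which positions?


XOR: 10000001010

3 error(s) at position(s): 0, 7, 9


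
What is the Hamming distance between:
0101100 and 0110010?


XOR: 0011110
Count of 1s: 4

4


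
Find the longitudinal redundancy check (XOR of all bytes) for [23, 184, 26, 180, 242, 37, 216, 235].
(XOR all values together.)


XOR chain: 23 ^ 184 ^ 26 ^ 180 ^ 242 ^ 37 ^ 216 ^ 235 = 229

229


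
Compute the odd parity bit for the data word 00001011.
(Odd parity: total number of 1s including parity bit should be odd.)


Number of 1s in data: 3
Parity bit: 0

0


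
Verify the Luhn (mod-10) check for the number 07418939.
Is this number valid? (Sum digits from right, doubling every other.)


Luhn sum = 47
47 mod 10 = 7

Invalid (Luhn sum mod 10 = 7)


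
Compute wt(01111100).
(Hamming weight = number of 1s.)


Counting 1s in 01111100

5


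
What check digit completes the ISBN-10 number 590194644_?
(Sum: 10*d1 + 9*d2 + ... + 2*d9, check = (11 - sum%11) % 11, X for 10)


Weighted sum: 256
256 mod 11 = 3

Check digit: 8


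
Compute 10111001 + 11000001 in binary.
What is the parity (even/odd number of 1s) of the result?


10111001 = 185
11000001 = 193
Sum = 378 = 101111010
1s count = 6

even parity (6 ones in 101111010)


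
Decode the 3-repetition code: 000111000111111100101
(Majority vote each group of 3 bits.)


Groups: 000, 111, 000, 111, 111, 100, 101
Majority votes: 0101101

0101101


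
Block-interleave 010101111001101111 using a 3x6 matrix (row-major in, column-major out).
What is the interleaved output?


Matrix:
  010101
  111001
  101111
Read columns: 011110011101001111

011110011101001111


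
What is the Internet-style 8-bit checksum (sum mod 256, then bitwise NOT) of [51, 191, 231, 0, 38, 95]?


Sum = 606 mod 256 = 94
Complement = 161

161


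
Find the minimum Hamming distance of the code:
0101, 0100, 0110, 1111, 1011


Comparing all pairs, minimum distance: 1
Can detect 0 errors, correct 0 errors

1


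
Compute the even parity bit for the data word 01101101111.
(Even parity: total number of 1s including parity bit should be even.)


Number of 1s in data: 8
Parity bit: 0

0


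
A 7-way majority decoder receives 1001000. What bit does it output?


Ones: 2 out of 7
Threshold: 4

0 (2/7 voted 1)


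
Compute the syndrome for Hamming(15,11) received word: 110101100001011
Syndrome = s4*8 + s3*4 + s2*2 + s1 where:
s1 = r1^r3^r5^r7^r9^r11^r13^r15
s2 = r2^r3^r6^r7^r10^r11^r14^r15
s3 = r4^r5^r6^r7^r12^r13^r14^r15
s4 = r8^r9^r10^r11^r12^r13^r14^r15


s1=1, s2=1, s3=0, s4=1

Syndrome = 11 (error at position 11)


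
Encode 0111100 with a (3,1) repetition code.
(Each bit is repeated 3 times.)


Each bit -> 3 copies

000111111111111000000


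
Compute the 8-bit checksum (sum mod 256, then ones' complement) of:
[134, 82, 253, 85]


Sum = 554 mod 256 = 42
Complement = 213

213


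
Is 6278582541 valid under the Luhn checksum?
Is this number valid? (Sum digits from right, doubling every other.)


Luhn sum = 45
45 mod 10 = 5

Invalid (Luhn sum mod 10 = 5)


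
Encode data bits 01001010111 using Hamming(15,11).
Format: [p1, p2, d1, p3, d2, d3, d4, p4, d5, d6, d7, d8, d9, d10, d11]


Parity bits: p1=1, p2=1, p3=0, p4=1

110010011010111


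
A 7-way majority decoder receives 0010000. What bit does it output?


Ones: 1 out of 7
Threshold: 4

0 (1/7 voted 1)


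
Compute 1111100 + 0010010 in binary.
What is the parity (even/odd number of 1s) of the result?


1111100 = 124
0010010 = 18
Sum = 142 = 10001110
1s count = 4

even parity (4 ones in 10001110)


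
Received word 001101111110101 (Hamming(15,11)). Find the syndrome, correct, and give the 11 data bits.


Syndrome = 4: error at position 4

Data: 10111110101 (corrected bit 4)


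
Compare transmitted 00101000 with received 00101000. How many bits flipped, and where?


XOR: 00000000

0 errors (received matches sent)


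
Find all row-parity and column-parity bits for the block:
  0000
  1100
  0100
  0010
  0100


Row parities: 00111
Column parities: 1110

Row P: 00111, Col P: 1110, Corner: 1


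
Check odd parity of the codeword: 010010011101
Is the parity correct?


Number of 1s: 6

No, parity error (6 ones)


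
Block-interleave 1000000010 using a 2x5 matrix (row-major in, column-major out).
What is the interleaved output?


Matrix:
  10000
  00010
Read columns: 1000000100

1000000100


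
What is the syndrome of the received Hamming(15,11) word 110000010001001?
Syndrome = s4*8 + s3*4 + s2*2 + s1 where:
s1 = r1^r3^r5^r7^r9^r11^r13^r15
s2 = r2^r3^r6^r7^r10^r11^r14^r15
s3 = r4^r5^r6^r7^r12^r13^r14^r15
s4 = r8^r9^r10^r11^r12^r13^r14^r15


s1=0, s2=0, s3=0, s4=1

Syndrome = 8 (error at position 8)


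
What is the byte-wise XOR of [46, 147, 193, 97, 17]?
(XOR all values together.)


XOR chain: 46 ^ 147 ^ 193 ^ 97 ^ 17 = 12

12


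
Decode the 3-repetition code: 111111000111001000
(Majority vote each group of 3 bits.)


Groups: 111, 111, 000, 111, 001, 000
Majority votes: 110100

110100


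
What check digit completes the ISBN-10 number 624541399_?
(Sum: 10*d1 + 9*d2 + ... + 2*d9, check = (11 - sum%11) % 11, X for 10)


Weighted sum: 231
231 mod 11 = 0

Check digit: 0


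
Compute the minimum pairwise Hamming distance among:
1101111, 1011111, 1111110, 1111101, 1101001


Comparing all pairs, minimum distance: 2
Can detect 1 errors, correct 0 errors

2


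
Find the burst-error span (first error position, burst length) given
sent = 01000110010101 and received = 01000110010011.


XOR: 00000000000110

Burst at position 11, length 2


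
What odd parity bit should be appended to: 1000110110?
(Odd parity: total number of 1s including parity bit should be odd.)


Number of 1s in data: 5
Parity bit: 0

0


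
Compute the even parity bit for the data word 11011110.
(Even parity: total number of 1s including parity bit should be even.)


Number of 1s in data: 6
Parity bit: 0

0


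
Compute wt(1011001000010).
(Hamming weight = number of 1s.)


Counting 1s in 1011001000010

5


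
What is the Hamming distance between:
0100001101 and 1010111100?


XOR: 1110110001
Count of 1s: 6

6


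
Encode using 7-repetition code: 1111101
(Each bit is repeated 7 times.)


Each bit -> 7 copies

1111111111111111111111111111111111100000001111111


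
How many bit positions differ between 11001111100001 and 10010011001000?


XOR: 01011100101001
Count of 1s: 7

7


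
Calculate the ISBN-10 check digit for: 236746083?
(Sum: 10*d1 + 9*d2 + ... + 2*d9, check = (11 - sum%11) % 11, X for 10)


Weighted sum: 228
228 mod 11 = 8

Check digit: 3


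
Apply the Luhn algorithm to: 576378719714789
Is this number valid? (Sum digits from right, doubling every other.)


Luhn sum = 91
91 mod 10 = 1

Invalid (Luhn sum mod 10 = 1)


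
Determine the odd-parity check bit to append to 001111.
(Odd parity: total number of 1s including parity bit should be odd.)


Number of 1s in data: 4
Parity bit: 1

1


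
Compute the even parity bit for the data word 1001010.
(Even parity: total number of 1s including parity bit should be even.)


Number of 1s in data: 3
Parity bit: 1

1


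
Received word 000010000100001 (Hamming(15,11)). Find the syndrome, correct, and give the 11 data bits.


Syndrome = 0: no error detected

Data: 01000100001 (no errors)


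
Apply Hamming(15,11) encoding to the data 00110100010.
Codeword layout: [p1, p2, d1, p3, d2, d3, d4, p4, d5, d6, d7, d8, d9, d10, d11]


Parity bits: p1=1, p2=0, p3=1, p4=0

100101100100010


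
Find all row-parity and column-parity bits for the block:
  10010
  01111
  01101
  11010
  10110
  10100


Row parities: 001110
Column parities: 01000

Row P: 001110, Col P: 01000, Corner: 1


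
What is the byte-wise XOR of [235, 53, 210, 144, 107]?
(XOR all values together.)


XOR chain: 235 ^ 53 ^ 210 ^ 144 ^ 107 = 247

247


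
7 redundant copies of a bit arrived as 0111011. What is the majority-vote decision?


Ones: 5 out of 7
Threshold: 4

1 (5/7 voted 1)


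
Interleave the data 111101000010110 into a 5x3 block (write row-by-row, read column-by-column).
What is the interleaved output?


Matrix:
  111
  101
  000
  010
  110
Read columns: 110011001111000

110011001111000


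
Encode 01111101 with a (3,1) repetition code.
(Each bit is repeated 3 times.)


Each bit -> 3 copies

000111111111111111000111


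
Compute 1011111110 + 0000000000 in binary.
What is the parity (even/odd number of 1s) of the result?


1011111110 = 766
0000000000 = 0
Sum = 766 = 1011111110
1s count = 8

even parity (8 ones in 1011111110)


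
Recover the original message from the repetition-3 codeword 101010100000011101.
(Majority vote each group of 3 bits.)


Groups: 101, 010, 100, 000, 011, 101
Majority votes: 100011

100011


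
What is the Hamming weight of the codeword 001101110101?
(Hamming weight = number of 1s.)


Counting 1s in 001101110101

7


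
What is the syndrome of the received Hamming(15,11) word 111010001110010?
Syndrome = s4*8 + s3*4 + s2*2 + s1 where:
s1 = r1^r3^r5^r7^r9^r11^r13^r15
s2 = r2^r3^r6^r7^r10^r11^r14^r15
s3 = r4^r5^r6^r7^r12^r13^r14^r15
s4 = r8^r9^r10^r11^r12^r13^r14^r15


s1=1, s2=1, s3=0, s4=0

Syndrome = 3 (error at position 3)


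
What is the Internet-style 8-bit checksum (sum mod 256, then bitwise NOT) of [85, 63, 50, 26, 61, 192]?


Sum = 477 mod 256 = 221
Complement = 34

34
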